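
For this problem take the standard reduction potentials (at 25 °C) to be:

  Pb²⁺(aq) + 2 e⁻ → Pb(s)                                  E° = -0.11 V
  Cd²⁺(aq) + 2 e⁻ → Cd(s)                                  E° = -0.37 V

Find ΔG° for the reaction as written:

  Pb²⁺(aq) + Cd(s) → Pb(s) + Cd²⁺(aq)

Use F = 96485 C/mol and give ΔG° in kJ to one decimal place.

-50.2 kJ

As written, Pb²⁺/Pb is reduced (cathode) and Cd²⁺/Cd is oxidised (anode), so E°cell = (-0.11) − (-0.37) = +0.26 V.
Balancing electrons gives n = 2.
ΔG° = −nFE° = −(2)(96485)(+0.26) = -50,172 J = -50.2 kJ.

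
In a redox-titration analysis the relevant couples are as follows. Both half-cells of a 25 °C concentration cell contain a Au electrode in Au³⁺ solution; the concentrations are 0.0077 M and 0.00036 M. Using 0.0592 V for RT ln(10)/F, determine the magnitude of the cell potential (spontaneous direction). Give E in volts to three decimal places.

+0.026 V

For a concentration cell E°cell = 0. The 0.0077 M side is the cathode (reduction is favoured where [Au³⁺] is higher).
With n = 3, E = −(0.0592/3) log([Au³⁺]ₐₙ/[Au³⁺]꜀ₐₜ) = −(0.0592/3) log(0.00036/0.0077) = −(0.0592/3)(-1.330) = +0.026 V.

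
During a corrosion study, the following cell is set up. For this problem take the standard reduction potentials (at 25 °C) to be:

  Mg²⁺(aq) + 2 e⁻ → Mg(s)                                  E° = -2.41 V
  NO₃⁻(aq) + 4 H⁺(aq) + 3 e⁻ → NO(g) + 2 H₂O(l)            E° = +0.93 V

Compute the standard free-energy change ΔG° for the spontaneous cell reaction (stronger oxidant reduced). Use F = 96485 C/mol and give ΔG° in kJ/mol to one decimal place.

-1933.6 kJ/mol

NO₃⁻/NO (E° = +0.93 V) is the cathode; Mg²⁺/Mg (E° = -2.41 V) is the anode, so E°cell = +3.34 V.
Balancing electrons gives n = 6 (lcm of 3 and 2).
ΔG° = −nFE° = −(6)(96485)(+3.34) = -1,933,559 J = -1933.6 kJ/mol.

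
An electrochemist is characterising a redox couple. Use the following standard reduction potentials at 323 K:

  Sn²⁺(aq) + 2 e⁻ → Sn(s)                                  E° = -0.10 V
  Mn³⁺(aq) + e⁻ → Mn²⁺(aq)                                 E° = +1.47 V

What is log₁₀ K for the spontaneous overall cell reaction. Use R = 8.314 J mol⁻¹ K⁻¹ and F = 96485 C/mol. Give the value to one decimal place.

49.0

Cathode: Mn³⁺/Mn²⁺; anode: Sn²⁺/Sn. E°cell = (+1.47) − (-0.10) = +1.57 V, with n = 2.
ΔG° = −nFE° = −RT ln K, so ln K = nFE°/(RT) = (2)(96485)(+1.57) / ((8.314)(323)) = 112.818.
log₁₀ K = 112.818 / ln 10 = 49.0.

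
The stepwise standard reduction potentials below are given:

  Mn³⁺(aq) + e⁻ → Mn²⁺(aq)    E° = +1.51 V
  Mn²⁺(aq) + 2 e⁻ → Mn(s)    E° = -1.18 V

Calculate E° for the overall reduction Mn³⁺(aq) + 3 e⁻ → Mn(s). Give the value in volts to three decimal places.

-0.283 V

Adding the free-energy changes (−nFE°) of the two steps gives −n₃FE°₃ = −n₁FE°₁ − n₂FE°₂.
E°₃ = (1×+1.51 + 2×-1.18) / 3 = (-0.850) / 3 = -0.283 V.
Simply averaging or adding the two E° values would be wrong; the electron-weighted sum is required.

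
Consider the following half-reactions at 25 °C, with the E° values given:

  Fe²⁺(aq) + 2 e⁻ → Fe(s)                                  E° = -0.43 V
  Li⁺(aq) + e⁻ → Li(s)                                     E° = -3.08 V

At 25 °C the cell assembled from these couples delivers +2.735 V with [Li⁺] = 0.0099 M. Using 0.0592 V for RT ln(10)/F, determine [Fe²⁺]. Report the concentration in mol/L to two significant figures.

Fe²⁺/Fe is the cathode, Li⁺/Li the anode: E°cell = +2.65 V, n = 2.
Overall reaction: Fe²⁺(aq) + 2 Li(s) → Fe(s) + 2 Li⁺(aq); Q = [Li⁺]^2/[Fe²⁺]^1.
From E = E° − (0.0592/n) log Q: log Q = (E° − E)·n/0.0592 = (+2.65 − (+2.735))·2/0.0592 = -2.8716.
So 1·log[Fe²⁺] = 2·log(0.0099) − log Q = -4.0087 − (-2.8716) = -1.1371; [Fe²⁺] = 10^(-1.1371) ≈ 0.073 M.

0.073 M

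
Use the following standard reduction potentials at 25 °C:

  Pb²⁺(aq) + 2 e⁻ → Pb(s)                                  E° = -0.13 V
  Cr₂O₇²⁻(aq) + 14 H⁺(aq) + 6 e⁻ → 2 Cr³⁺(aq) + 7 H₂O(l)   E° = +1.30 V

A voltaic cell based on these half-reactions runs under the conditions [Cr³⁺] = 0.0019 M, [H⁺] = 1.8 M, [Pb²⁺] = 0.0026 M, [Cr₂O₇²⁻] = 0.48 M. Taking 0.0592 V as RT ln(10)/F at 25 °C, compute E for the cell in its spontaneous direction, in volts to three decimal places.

Cr₂O₇²⁻/Cr³⁺ is the cathode (higher E°), Pb²⁺/Pb the anode: E°cell = +1.30 − (-0.13) = +1.43 V, n = 6.
Overall: Cr₂O₇²⁻(aq) + 14 H⁺(aq) + 3 Pb(s) → 2 Cr³⁺(aq) + 7 H₂O(l) + 3 Pb²⁺(aq)
Q = [Cr³⁺]^2·[Pb²⁺]^3 / ([Cr₂O₇²⁻]·[H⁺]^14); log Q = -16.453.
E = E° − (0.0592/n) log Q = +1.43 − (0.0592/6)(-16.453) = +1.592 V.

+1.592 V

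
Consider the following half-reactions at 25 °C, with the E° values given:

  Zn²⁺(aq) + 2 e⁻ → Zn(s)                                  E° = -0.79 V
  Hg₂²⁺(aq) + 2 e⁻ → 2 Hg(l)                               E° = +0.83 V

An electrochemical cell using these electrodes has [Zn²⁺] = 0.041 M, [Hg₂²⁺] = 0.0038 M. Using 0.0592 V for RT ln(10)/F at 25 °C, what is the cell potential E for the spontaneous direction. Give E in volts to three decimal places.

+1.589 V

Hg₂²⁺/Hg is the cathode (higher E°), Zn²⁺/Zn the anode: E°cell = +0.83 − (-0.79) = +1.62 V, n = 2.
Overall: Hg₂²⁺(aq) + Zn(s) → 2 Hg(l) + Zn²⁺(aq)
Q = [Zn²⁺] / ([Hg₂²⁺]); log Q = 1.033.
E = E° − (0.0592/n) log Q = +1.62 − (0.0592/2)(1.033) = +1.589 V.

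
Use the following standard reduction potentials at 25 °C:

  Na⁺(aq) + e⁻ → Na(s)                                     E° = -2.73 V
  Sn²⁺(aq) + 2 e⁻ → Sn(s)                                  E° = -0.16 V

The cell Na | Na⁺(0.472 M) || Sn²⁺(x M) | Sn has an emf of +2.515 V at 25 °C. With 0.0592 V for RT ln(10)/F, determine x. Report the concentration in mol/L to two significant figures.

0.0031 M

Sn²⁺/Sn is the cathode, Na⁺/Na the anode: E°cell = +2.57 V, n = 2.
Overall reaction: Sn²⁺(aq) + 2 Na(s) → Sn(s) + 2 Na⁺(aq); Q = [Na⁺]^2/[Sn²⁺]^1.
From E = E° − (0.0592/n) log Q: log Q = (E° − E)·n/0.0592 = (+2.57 − (+2.515))·2/0.0592 = 1.8581.
So 1·log[Sn²⁺] = 2·log(0.472) − log Q = -0.6521 − (1.8581) = -2.5102; [Sn²⁺] = 10^(-2.5102) ≈ 0.0031 M.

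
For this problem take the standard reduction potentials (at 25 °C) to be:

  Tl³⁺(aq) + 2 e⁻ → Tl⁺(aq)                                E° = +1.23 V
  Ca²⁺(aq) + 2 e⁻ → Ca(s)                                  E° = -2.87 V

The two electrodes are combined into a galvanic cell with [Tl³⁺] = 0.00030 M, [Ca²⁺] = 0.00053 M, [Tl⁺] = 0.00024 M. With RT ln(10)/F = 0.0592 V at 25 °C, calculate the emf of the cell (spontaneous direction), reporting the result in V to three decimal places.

Tl³⁺/Tl⁺ is the cathode (higher E°), Ca²⁺/Ca the anode: E°cell = +1.23 − (-2.87) = +4.10 V, n = 2.
Overall: Tl³⁺(aq) + Ca(s) → Tl⁺(aq) + Ca²⁺(aq)
Q = [Tl⁺]·[Ca²⁺] / ([Tl³⁺]); log Q = -3.373.
E = E° − (0.0592/n) log Q = +4.10 − (0.0592/2)(-3.373) = +4.200 V.

+4.200 V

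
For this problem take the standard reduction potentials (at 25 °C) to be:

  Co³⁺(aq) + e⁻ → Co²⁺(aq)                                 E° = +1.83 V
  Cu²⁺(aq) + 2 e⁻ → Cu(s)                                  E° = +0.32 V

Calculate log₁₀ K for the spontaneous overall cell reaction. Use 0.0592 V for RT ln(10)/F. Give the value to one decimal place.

51.0

Cathode: Co³⁺/Co²⁺; anode: Cu²⁺/Cu. E°cell = +1.51 V, n = 2.
log K = nE°cell / 0.0592 = (2)(+1.51) / 0.0592 = 51.0.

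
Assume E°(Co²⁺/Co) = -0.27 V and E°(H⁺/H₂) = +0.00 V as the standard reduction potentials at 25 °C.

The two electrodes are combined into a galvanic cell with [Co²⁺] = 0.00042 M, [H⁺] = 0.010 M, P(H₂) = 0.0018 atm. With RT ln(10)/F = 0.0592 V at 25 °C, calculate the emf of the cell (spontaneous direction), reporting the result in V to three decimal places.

H⁺/H₂ is the cathode (higher E°), Co²⁺/Co the anode: E°cell = +0.00 − (-0.27) = +0.27 V, n = 2.
Overall: 2 H⁺(aq) + Co(s) → H₂(g) + Co²⁺(aq)
Q = P(H₂)·[Co²⁺] / ([H⁺]^2); log Q = -2.121.
E = E° − (0.0592/n) log Q = +0.27 − (0.0592/2)(-2.121) = +0.333 V.

+0.333 V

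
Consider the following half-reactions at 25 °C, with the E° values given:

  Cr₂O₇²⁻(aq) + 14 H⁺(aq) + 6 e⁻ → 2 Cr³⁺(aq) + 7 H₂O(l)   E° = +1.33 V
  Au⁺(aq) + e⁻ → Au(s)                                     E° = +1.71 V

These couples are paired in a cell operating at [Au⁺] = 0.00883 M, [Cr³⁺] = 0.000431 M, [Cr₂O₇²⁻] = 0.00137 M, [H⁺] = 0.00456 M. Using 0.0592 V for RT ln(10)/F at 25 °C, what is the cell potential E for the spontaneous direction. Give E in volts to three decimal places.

Au⁺/Au is the cathode (higher E°), Cr₂O₇²⁻/Cr³⁺ the anode: E°cell = +1.71 − (+1.33) = +0.38 V, n = 6.
Overall: 6 Au⁺(aq) + 2 Cr³⁺(aq) + 7 H₂O(l) → 6 Au(s) + Cr₂O₇²⁻(aq) + 14 H⁺(aq)
Q = [Cr₂O₇²⁻]·[H⁺]^14 / ([Au⁺]^6·[Cr³⁺]^2); log Q = -16.582.
E = E° − (0.0592/n) log Q = +0.38 − (0.0592/6)(-16.582) = +0.544 V.

+0.544 V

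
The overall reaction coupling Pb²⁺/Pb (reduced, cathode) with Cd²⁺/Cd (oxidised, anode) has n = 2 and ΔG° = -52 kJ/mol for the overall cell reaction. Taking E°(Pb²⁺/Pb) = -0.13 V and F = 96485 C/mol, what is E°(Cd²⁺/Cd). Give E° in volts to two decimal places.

E°cell = −ΔG°/(nF) = −(-52×10³)/((2)(96485)) = +0.269 V.
Since Pb²⁺/Pb is the cathode and Cd²⁺/Cd the anode, E°cell = E°(Pb²⁺/Pb) − E°(Cd²⁺/Cd).
So E°(Cd²⁺/Cd) = E°(Pb²⁺/Pb) − E°cell = (-0.13) − (+0.269) = -0.40 V.

-0.40 V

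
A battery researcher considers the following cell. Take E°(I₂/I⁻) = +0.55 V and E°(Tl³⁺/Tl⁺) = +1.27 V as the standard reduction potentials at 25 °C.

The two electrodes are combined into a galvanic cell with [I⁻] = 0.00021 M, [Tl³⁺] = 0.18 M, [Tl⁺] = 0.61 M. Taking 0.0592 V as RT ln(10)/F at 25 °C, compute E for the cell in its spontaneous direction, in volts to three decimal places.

+0.487 V

Tl³⁺/Tl⁺ is the cathode (higher E°), I₂/I⁻ the anode: E°cell = +1.27 − (+0.55) = +0.72 V, n = 2.
Overall: Tl³⁺(aq) + 2 I⁻(aq) → Tl⁺(aq) + I₂(s)
Q = [Tl⁺] / ([Tl³⁺]·[I⁻]^2); log Q = 7.886.
E = E° − (0.0592/n) log Q = +0.72 − (0.0592/2)(7.886) = +0.487 V.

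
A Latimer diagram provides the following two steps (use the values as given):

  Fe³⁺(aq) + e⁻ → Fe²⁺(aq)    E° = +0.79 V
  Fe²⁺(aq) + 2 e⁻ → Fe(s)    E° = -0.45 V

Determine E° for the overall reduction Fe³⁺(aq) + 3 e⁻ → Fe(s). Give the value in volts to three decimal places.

-0.037 V

Standard free energies of sequential steps add: ΔG°₃ = ΔG°₁ + ΔG°₂, so n₃E°₃ = n₁E°₁ + n₂E°₂.
E°₃ = (1×+0.79 + 2×-0.45) / 3 = (-0.110) / 3 = -0.037 V.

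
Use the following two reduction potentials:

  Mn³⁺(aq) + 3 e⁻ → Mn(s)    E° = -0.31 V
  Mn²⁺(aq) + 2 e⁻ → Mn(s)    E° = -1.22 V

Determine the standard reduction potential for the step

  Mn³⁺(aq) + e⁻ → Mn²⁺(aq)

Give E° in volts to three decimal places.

Sequential free energies add, so n₃E°₃ = n₁E°₁ + n₂E°₂.
With n₃ = 3, and the known step contributing 2×(-1.22) V, the unknown satisfies 1·E° = 3×(-0.31) − 2×(-1.22) = +1.510.
E° = +1.510 / 1 = +1.510 V.

+1.510 V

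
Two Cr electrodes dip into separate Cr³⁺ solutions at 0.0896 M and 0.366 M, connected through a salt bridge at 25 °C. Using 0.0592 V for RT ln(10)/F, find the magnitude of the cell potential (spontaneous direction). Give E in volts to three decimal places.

+0.012 V

For a concentration cell E°cell = 0. The 0.366 M side is the cathode (reduction is favoured where [Cr³⁺] is higher).
With n = 3, E = −(0.0592/3) log([Cr³⁺]ₐₙ/[Cr³⁺]꜀ₐₜ) = −(0.0592/3) log(0.0896/0.366) = −(0.0592/3)(-0.611) = +0.012 V.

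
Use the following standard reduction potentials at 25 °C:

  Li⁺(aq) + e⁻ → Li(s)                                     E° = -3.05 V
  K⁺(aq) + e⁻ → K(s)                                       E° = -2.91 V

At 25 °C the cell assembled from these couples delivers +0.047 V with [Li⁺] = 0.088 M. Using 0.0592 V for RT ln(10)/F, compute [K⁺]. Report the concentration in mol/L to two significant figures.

K⁺/K is the cathode, Li⁺/Li the anode: E°cell = +0.14 V, n = 1.
Overall reaction: K⁺(aq) + Li(s) → K(s) + Li⁺(aq); Q = [Li⁺]^1/[K⁺]^1.
From E = E° − (0.0592/n) log Q: log Q = (E° − E)·n/0.0592 = (+0.14 − (+0.047))·1/0.0592 = 1.5709.
So 1·log[K⁺] = 1·log(0.088) − log Q = -1.0555 − (1.5709) = -2.6264; [K⁺] = 10^(-2.6264) ≈ 0.0024 M.

0.0024 M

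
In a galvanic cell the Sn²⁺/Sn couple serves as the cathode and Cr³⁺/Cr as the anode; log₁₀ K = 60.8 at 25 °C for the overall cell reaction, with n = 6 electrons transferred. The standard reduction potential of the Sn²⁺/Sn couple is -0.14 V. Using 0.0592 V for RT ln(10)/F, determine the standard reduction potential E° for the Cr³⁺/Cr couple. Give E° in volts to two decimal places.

-0.74 V

E°cell = (0.0592/n)·log K = (0.0592/6)(60.8) = +0.600 V.
Since Sn²⁺/Sn is the cathode and Cr³⁺/Cr the anode, E°cell = E°(Sn²⁺/Sn) − E°(Cr³⁺/Cr).
So E°(Cr³⁺/Cr) = E°(Sn²⁺/Sn) − E°cell = (-0.14) − (+0.600) = -0.74 V.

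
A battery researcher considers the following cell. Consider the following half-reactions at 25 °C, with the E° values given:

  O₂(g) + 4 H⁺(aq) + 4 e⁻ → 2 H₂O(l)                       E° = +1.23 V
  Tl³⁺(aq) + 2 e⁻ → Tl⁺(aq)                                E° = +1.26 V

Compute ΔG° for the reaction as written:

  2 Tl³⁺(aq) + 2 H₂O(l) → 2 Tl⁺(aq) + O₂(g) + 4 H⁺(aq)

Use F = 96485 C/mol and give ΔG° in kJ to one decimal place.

As written, Tl³⁺/Tl⁺ is reduced (cathode) and O₂/H₂O is oxidised (anode), so E°cell = (+1.26) − (+1.23) = +0.03 V.
Balancing electrons gives n = 4.
ΔG° = −nFE° = −(4)(96485)(+0.03) = -11,578 J = -11.6 kJ.

-11.6 kJ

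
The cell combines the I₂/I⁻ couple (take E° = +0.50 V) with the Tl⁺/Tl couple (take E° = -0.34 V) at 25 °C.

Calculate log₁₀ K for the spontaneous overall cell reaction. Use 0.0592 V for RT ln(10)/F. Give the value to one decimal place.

28.4

Cathode: I₂/I⁻; anode: Tl⁺/Tl. E°cell = +0.84 V, n = 2.
log K = nE°cell / 0.0592 = (2)(+0.84) / 0.0592 = 28.4.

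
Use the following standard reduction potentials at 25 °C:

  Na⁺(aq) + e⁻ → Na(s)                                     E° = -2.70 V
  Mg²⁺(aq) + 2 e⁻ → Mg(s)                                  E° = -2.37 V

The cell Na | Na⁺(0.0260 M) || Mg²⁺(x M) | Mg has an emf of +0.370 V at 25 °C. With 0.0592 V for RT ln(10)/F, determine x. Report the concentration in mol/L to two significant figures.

Mg²⁺/Mg is the cathode, Na⁺/Na the anode: E°cell = +0.33 V, n = 2.
Overall reaction: Mg²⁺(aq) + 2 Na(s) → Mg(s) + 2 Na⁺(aq); Q = [Na⁺]^2/[Mg²⁺]^1.
From E = E° − (0.0592/n) log Q: log Q = (E° − E)·n/0.0592 = (+0.33 − (+0.370))·2/0.0592 = -1.3514.
So 1·log[Mg²⁺] = 2·log(0.026) − log Q = -3.1701 − (-1.3514) = -1.8187; [Mg²⁺] = 10^(-1.8187) ≈ 0.015 M.

0.015 M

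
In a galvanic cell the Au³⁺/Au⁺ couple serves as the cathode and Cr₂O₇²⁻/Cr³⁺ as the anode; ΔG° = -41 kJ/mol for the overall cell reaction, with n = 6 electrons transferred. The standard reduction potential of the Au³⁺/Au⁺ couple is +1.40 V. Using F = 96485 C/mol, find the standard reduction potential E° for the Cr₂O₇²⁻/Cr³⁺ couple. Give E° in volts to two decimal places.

E°cell = −ΔG°/(nF) = −(-41×10³)/((6)(96485)) = +0.071 V.
Since Au³⁺/Au⁺ is the cathode and Cr₂O₇²⁻/Cr³⁺ the anode, E°cell = E°(Au³⁺/Au⁺) − E°(Cr₂O₇²⁻/Cr³⁺).
So E°(Cr₂O₇²⁻/Cr³⁺) = E°(Au³⁺/Au⁺) − E°cell = (+1.40) − (+0.071) = +1.33 V.

+1.33 V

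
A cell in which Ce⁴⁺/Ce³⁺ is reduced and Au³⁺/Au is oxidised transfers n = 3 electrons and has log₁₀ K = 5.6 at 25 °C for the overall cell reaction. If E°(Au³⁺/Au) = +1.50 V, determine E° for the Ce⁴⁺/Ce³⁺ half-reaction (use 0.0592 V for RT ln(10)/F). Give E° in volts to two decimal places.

+1.61 V

E°cell = (0.0592/n)·log K = (0.0592/3)(5.6) = +0.111 V.
Since Ce⁴⁺/Ce³⁺ is the cathode and Au³⁺/Au the anode, E°cell = E°(Ce⁴⁺/Ce³⁺) − E°(Au³⁺/Au).
So E°(Ce⁴⁺/Ce³⁺) = E°cell + E°(Au³⁺/Au) = +0.111 + (+1.50) = +1.61 V.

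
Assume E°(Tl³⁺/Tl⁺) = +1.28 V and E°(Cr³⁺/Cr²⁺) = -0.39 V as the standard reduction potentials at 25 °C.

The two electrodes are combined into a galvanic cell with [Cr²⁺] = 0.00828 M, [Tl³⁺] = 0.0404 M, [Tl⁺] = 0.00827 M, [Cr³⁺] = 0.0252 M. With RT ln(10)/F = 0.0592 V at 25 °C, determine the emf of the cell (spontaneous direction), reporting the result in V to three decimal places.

Tl³⁺/Tl⁺ is the cathode (higher E°), Cr³⁺/Cr²⁺ the anode: E°cell = +1.28 − (-0.39) = +1.67 V, n = 2.
Overall: Tl³⁺(aq) + 2 Cr²⁺(aq) → Tl⁺(aq) + 2 Cr³⁺(aq)
Q = [Tl⁺]·[Cr³⁺]^2 / ([Tl³⁺]·[Cr²⁺]^2); log Q = 0.278.
E = E° − (0.0592/n) log Q = +1.67 − (0.0592/2)(0.278) = +1.662 V.

+1.662 V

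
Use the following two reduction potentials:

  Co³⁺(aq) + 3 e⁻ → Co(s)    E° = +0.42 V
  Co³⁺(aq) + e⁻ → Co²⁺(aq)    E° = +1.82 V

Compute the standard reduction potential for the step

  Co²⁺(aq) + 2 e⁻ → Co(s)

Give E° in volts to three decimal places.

Sequential free energies add, so n₃E°₃ = n₁E°₁ + n₂E°₂.
With n₃ = 3, and the known step contributing 1×(+1.82) V, the unknown satisfies 2·E° = 3×(+0.42) − 1×(+1.82) = -0.560.
E° = -0.560 / 2 = -0.280 V.

-0.280 V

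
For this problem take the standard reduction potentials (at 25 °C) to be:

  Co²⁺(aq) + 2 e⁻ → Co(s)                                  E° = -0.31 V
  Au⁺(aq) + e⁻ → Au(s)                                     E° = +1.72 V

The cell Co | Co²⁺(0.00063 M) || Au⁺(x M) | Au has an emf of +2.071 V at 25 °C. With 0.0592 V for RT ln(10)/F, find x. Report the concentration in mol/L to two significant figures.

0.12 M

Au⁺/Au is the cathode, Co²⁺/Co the anode: E°cell = +2.03 V, n = 2.
Overall reaction: 2 Au⁺(aq) + Co(s) → 2 Au(s) + Co²⁺(aq); Q = [Co²⁺]^1/[Au⁺]^2.
From E = E° − (0.0592/n) log Q: log Q = (E° − E)·n/0.0592 = (+2.03 − (+2.071))·2/0.0592 = -1.3851.
So 2·log[Au⁺] = 1·log(0.00063) − log Q = -3.2007 − (-1.3851) = -1.8156; log[Au⁺] = -1.8156 / 2 = -0.9078; [Au⁺] = 10^(-0.9078) ≈ 0.12 M.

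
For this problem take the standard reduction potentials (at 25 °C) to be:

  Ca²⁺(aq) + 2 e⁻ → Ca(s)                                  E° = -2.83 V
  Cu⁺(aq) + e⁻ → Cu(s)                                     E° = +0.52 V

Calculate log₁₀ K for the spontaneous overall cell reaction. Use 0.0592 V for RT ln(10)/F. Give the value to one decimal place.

Cathode: Cu⁺/Cu; anode: Ca²⁺/Ca. E°cell = +3.35 V, n = 2.
log K = nE°cell / 0.0592 = (2)(+3.35) / 0.0592 = 113.2.

113.2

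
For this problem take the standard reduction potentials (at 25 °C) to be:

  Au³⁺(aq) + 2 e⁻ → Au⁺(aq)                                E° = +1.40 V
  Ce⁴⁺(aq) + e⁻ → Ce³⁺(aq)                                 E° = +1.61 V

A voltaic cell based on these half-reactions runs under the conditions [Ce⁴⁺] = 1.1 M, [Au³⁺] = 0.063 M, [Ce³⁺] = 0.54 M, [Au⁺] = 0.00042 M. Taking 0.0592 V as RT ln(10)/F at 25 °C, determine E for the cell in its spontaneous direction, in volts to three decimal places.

Ce⁴⁺/Ce³⁺ is the cathode (higher E°), Au³⁺/Au⁺ the anode: E°cell = +1.61 − (+1.40) = +0.21 V, n = 2.
Overall: 2 Ce⁴⁺(aq) + Au⁺(aq) → 2 Ce³⁺(aq) + Au³⁺(aq)
Q = [Ce³⁺]^2·[Au³⁺] / ([Ce⁴⁺]^2·[Au⁺]); log Q = 1.558.
E = E° − (0.0592/n) log Q = +0.21 − (0.0592/2)(1.558) = +0.164 V.

+0.164 V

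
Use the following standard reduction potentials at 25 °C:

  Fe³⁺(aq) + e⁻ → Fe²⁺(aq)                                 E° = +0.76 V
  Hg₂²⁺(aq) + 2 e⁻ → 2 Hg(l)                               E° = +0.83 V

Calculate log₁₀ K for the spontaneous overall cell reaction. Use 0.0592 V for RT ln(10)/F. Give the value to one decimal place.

2.4

Cathode: Hg₂²⁺/Hg; anode: Fe³⁺/Fe²⁺. E°cell = +0.07 V, n = 2.
log K = nE°cell / 0.0592 = (2)(+0.07) / 0.0592 = 2.4.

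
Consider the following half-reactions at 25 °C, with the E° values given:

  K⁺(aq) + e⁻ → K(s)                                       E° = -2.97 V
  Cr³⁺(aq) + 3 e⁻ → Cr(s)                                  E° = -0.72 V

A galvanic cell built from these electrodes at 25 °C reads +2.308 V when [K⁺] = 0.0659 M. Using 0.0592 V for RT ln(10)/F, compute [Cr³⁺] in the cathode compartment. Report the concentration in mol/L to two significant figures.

0.25 M

Cr³⁺/Cr is the cathode, K⁺/K the anode: E°cell = +2.25 V, n = 3.
Overall reaction: Cr³⁺(aq) + 3 K(s) → Cr(s) + 3 K⁺(aq); Q = [K⁺]^3/[Cr³⁺]^1.
From E = E° − (0.0592/n) log Q: log Q = (E° − E)·n/0.0592 = (+2.25 − (+2.308))·3/0.0592 = -2.9392.
So 1·log[Cr³⁺] = 3·log(0.0659) − log Q = -3.5433 − (-2.9392) = -0.6041; [Cr³⁺] = 10^(-0.6041) ≈ 0.25 M.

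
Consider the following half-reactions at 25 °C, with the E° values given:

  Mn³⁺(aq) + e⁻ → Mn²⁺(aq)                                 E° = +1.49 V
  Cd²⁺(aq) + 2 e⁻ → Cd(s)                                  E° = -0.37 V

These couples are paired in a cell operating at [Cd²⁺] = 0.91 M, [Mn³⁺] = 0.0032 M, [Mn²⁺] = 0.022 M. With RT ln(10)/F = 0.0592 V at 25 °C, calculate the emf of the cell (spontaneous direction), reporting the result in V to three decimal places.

Mn³⁺/Mn²⁺ is the cathode (higher E°), Cd²⁺/Cd the anode: E°cell = +1.49 − (-0.37) = +1.86 V, n = 2.
Overall: 2 Mn³⁺(aq) + Cd(s) → 2 Mn²⁺(aq) + Cd²⁺(aq)
Q = [Mn²⁺]^2·[Cd²⁺] / ([Mn³⁺]^2); log Q = 1.634.
E = E° − (0.0592/n) log Q = +1.86 − (0.0592/2)(1.634) = +1.812 V.

+1.812 V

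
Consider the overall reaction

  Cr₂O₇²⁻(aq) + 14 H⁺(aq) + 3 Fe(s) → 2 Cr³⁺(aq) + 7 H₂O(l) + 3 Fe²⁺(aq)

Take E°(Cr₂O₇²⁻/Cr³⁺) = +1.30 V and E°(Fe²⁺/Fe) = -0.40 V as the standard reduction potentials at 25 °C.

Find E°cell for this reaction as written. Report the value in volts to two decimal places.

+1.70 V

The Cr₂O₇²⁻/Cr³⁺ couple has the higher reduction potential, so it is the cathode; Fe²⁺/Fe is oxidised at the anode.
E°cell = E°(cathode) − E°(anode) = (+1.30) − (-0.40) = +1.70 V.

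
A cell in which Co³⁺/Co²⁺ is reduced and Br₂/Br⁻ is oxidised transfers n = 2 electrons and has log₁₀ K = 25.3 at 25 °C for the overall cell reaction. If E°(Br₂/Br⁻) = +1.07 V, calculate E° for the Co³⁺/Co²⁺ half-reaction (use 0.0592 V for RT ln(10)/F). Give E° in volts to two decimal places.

+1.82 V

E°cell = (0.0592/n)·log K = (0.0592/2)(25.3) = +0.749 V.
Since Co³⁺/Co²⁺ is the cathode and Br₂/Br⁻ the anode, E°cell = E°(Co³⁺/Co²⁺) − E°(Br₂/Br⁻).
So E°(Co³⁺/Co²⁺) = E°cell + E°(Br₂/Br⁻) = +0.749 + (+1.07) = +1.82 V.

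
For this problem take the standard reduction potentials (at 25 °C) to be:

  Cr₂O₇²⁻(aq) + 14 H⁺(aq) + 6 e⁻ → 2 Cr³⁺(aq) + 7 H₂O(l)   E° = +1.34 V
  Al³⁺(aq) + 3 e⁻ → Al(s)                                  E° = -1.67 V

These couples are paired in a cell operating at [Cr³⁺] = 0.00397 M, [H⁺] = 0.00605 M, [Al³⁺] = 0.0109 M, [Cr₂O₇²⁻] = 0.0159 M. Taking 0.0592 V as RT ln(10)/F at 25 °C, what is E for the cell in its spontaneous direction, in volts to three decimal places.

+2.772 V

Cr₂O₇²⁻/Cr³⁺ is the cathode (higher E°), Al³⁺/Al the anode: E°cell = +1.34 − (-1.67) = +3.01 V, n = 6.
Overall: Cr₂O₇²⁻(aq) + 14 H⁺(aq) + 2 Al(s) → 2 Cr³⁺(aq) + 7 H₂O(l) + 2 Al³⁺(aq)
Q = [Cr³⁺]^2·[Al³⁺]^2 / ([Cr₂O₇²⁻]·[H⁺]^14); log Q = 24.126.
E = E° − (0.0592/n) log Q = +3.01 − (0.0592/6)(24.126) = +2.772 V.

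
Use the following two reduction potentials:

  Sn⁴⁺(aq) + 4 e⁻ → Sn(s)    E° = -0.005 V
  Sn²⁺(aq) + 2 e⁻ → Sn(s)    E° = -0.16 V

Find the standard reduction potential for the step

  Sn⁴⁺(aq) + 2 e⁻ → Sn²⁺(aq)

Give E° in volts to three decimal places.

Sequential free energies add, so n₃E°₃ = n₁E°₁ + n₂E°₂.
With n₃ = 4, and the known step contributing 2×(-0.16) V, the unknown satisfies 2·E° = 4×(-0.005) − 2×(-0.16) = +0.300.
E° = +0.300 / 2 = +0.150 V.

+0.150 V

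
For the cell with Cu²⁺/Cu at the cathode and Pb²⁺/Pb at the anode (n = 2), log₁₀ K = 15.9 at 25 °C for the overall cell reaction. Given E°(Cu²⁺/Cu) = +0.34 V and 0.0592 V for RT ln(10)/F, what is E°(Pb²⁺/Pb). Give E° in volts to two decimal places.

-0.13 V

E°cell = (0.0592/n)·log K = (0.0592/2)(15.9) = +0.471 V.
Since Cu²⁺/Cu is the cathode and Pb²⁺/Pb the anode, E°cell = E°(Cu²⁺/Cu) − E°(Pb²⁺/Pb).
So E°(Pb²⁺/Pb) = E°(Cu²⁺/Cu) − E°cell = (+0.34) − (+0.471) = -0.13 V.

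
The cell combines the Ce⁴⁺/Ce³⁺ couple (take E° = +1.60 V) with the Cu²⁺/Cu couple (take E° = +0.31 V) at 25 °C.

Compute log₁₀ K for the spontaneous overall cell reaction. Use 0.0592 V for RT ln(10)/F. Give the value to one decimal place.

Cathode: Ce⁴⁺/Ce³⁺; anode: Cu²⁺/Cu. E°cell = +1.29 V, n = 2.
log K = nE°cell / 0.0592 = (2)(+1.29) / 0.0592 = 43.6.

43.6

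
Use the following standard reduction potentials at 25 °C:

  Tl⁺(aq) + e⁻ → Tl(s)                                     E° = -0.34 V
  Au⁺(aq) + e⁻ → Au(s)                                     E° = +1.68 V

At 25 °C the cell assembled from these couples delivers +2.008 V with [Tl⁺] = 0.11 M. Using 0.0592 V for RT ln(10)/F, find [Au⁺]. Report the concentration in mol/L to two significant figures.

Au⁺/Au is the cathode, Tl⁺/Tl the anode: E°cell = +2.02 V, n = 1.
Overall reaction: Au⁺(aq) + Tl(s) → Au(s) + Tl⁺(aq); Q = [Tl⁺]^1/[Au⁺]^1.
From E = E° − (0.0592/n) log Q: log Q = (E° − E)·n/0.0592 = (+2.02 − (+2.008))·1/0.0592 = 0.2027.
So 1·log[Au⁺] = 1·log(0.11) − log Q = -0.9586 − (0.2027) = -1.1613; [Au⁺] = 10^(-1.1613) ≈ 0.069 M.

0.069 M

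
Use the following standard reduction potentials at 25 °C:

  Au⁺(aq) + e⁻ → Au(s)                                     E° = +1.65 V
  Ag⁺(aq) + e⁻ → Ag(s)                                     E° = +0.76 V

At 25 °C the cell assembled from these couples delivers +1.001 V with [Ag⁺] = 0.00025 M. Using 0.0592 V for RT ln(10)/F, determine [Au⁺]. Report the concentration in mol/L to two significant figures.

0.019 M

Au⁺/Au is the cathode, Ag⁺/Ag the anode: E°cell = +0.89 V, n = 1.
Overall reaction: Au⁺(aq) + Ag(s) → Au(s) + Ag⁺(aq); Q = [Ag⁺]^1/[Au⁺]^1.
From E = E° − (0.0592/n) log Q: log Q = (E° − E)·n/0.0592 = (+0.89 − (+1.001))·1/0.0592 = -1.8750.
So 1·log[Au⁺] = 1·log(0.00025) − log Q = -3.6021 − (-1.8750) = -1.7271; [Au⁺] = 10^(-1.7271) ≈ 0.019 M.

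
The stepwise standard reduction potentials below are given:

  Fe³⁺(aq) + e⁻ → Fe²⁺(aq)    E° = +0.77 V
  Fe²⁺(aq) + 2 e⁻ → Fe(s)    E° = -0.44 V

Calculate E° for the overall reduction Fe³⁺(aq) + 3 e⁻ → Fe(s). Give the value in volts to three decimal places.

-0.037 V

Adding the free-energy changes (−nFE°) of the two steps gives −n₃FE°₃ = −n₁FE°₁ − n₂FE°₂.
E°₃ = (1×+0.77 + 2×-0.44) / 3 = (-0.110) / 3 = -0.037 V.
Simply averaging or adding the two E° values would be wrong; the electron-weighted sum is required.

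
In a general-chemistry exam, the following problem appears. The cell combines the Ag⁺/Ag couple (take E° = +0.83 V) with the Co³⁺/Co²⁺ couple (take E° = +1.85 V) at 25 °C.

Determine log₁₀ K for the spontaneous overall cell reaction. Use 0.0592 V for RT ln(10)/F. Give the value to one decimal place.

Cathode: Co³⁺/Co²⁺; anode: Ag⁺/Ag. E°cell = +1.02 V, n = 1.
log K = nE°cell / 0.0592 = (1)(+1.02) / 0.0592 = 17.2.

17.2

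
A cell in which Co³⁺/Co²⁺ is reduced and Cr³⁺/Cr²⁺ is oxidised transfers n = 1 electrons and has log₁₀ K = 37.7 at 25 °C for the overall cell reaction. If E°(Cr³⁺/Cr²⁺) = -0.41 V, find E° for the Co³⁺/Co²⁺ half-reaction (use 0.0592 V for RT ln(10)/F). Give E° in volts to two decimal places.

E°cell = (0.0592/n)·log K = (0.0592/1)(37.7) = +2.232 V.
Since Co³⁺/Co²⁺ is the cathode and Cr³⁺/Cr²⁺ the anode, E°cell = E°(Co³⁺/Co²⁺) − E°(Cr³⁺/Cr²⁺).
So E°(Co³⁺/Co²⁺) = E°cell + E°(Cr³⁺/Cr²⁺) = +2.232 + (-0.41) = +1.82 V.

+1.82 V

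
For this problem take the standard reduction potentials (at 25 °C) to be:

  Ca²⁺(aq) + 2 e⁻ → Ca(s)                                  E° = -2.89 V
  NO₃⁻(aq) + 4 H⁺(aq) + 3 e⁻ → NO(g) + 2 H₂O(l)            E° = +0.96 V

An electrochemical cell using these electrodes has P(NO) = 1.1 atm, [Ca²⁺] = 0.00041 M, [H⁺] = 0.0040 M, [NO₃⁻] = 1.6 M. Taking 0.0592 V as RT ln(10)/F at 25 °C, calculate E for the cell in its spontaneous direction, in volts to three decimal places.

NO₃⁻/NO is the cathode (higher E°), Ca²⁺/Ca the anode: E°cell = +0.96 − (-2.89) = +3.85 V, n = 6.
Overall: 2 NO₃⁻(aq) + 8 H⁺(aq) + 3 Ca(s) → 2 NO(g) + 4 H₂O(l) + 3 Ca²⁺(aq)
Q = P(NO)^2·[Ca²⁺]^3 / ([NO₃⁻]^2·[H⁺]^8); log Q = 8.696.
E = E° − (0.0592/n) log Q = +3.85 − (0.0592/6)(8.696) = +3.764 V.

+3.764 V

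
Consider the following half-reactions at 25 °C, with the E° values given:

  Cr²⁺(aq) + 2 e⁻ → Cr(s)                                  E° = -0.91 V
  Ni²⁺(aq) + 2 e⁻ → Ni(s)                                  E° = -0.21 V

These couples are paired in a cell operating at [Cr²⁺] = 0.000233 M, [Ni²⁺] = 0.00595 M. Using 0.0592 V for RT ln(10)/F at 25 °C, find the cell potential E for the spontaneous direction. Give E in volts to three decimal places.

+0.742 V

Ni²⁺/Ni is the cathode (higher E°), Cr²⁺/Cr the anode: E°cell = -0.21 − (-0.91) = +0.70 V, n = 2.
Overall: Ni²⁺(aq) + Cr(s) → Ni(s) + Cr²⁺(aq)
Q = [Cr²⁺] / ([Ni²⁺]); log Q = -1.407.
E = E° − (0.0592/n) log Q = +0.70 − (0.0592/2)(-1.407) = +0.742 V.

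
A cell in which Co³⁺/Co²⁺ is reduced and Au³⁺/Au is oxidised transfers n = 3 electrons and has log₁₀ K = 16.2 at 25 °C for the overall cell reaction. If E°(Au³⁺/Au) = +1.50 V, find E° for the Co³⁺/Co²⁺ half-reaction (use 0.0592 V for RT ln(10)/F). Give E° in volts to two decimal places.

+1.82 V

E°cell = (0.0592/n)·log K = (0.0592/3)(16.2) = +0.320 V.
Since Co³⁺/Co²⁺ is the cathode and Au³⁺/Au the anode, E°cell = E°(Co³⁺/Co²⁺) − E°(Au³⁺/Au).
So E°(Co³⁺/Co²⁺) = E°cell + E°(Au³⁺/Au) = +0.320 + (+1.50) = +1.82 V.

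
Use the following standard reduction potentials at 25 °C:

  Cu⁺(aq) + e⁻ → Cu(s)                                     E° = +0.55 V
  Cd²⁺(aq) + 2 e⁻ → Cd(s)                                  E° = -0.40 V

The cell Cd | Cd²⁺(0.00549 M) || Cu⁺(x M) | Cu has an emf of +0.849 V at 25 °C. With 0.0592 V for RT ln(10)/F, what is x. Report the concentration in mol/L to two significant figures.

0.0015 M

Cu⁺/Cu is the cathode, Cd²⁺/Cd the anode: E°cell = +0.95 V, n = 2.
Overall reaction: 2 Cu⁺(aq) + Cd(s) → 2 Cu(s) + Cd²⁺(aq); Q = [Cd²⁺]^1/[Cu⁺]^2.
From E = E° − (0.0592/n) log Q: log Q = (E° − E)·n/0.0592 = (+0.95 − (+0.849))·2/0.0592 = 3.4122.
So 2·log[Cu⁺] = 1·log(0.00549) − log Q = -2.2604 − (3.4122) = -5.6726; log[Cu⁺] = -5.6726 / 2 = -2.8363; [Cu⁺] = 10^(-2.8363) ≈ 0.0015 M.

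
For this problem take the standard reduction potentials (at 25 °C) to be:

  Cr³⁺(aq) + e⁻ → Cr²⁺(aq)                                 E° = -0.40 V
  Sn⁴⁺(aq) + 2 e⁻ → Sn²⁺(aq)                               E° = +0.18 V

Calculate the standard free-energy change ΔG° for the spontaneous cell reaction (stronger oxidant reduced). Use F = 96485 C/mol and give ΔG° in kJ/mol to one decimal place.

Sn⁴⁺/Sn²⁺ (E° = +0.18 V) is the cathode; Cr³⁺/Cr²⁺ (E° = -0.40 V) is the anode, so E°cell = +0.58 V.
Balancing electrons gives n = 2 (lcm of 2 and 1).
ΔG° = −nFE° = −(2)(96485)(+0.58) = -111,923 J = -111.9 kJ/mol.

-111.9 kJ/mol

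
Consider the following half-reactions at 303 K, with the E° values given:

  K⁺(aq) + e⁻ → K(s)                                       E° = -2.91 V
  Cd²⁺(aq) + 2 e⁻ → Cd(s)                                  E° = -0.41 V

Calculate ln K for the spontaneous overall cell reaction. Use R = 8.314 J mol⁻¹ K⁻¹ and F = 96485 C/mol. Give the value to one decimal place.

Cathode: Cd²⁺/Cd; anode: K⁺/K. E°cell = (-0.41) − (-2.91) = +2.50 V, with n = 2.
ΔG° = −nFE° = −RT ln K, so ln K = nFE°/(RT) = (2)(96485)(+2.50) / ((8.314)(303)) = 191.504.

191.5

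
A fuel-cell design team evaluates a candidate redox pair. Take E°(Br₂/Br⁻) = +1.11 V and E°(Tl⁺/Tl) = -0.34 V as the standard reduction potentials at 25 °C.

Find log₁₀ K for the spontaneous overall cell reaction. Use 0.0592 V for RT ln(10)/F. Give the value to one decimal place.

Cathode: Br₂/Br⁻; anode: Tl⁺/Tl. E°cell = +1.45 V, n = 2.
log K = nE°cell / 0.0592 = (2)(+1.45) / 0.0592 = 49.0.

49.0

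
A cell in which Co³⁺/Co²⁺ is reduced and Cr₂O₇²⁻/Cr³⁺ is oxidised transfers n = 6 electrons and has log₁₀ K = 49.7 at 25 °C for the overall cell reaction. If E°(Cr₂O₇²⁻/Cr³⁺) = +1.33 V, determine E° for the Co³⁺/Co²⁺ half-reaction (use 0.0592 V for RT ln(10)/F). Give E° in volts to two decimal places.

+1.82 V

E°cell = (0.0592/n)·log K = (0.0592/6)(49.7) = +0.490 V.
Since Co³⁺/Co²⁺ is the cathode and Cr₂O₇²⁻/Cr³⁺ the anode, E°cell = E°(Co³⁺/Co²⁺) − E°(Cr₂O₇²⁻/Cr³⁺).
So E°(Co³⁺/Co²⁺) = E°cell + E°(Cr₂O₇²⁻/Cr³⁺) = +0.490 + (+1.33) = +1.82 V.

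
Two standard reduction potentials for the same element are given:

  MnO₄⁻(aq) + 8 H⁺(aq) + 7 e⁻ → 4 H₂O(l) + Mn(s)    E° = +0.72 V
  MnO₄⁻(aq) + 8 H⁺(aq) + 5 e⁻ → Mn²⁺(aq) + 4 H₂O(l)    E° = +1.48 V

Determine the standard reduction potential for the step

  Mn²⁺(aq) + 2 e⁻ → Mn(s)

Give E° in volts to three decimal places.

-1.180 V

Sequential free energies add, so n₃E°₃ = n₁E°₁ + n₂E°₂.
With n₃ = 7, and the known step contributing 5×(+1.48) V, the unknown satisfies 2·E° = 7×(+0.72) − 5×(+1.48) = -2.360.
E° = -2.360 / 2 = -1.180 V.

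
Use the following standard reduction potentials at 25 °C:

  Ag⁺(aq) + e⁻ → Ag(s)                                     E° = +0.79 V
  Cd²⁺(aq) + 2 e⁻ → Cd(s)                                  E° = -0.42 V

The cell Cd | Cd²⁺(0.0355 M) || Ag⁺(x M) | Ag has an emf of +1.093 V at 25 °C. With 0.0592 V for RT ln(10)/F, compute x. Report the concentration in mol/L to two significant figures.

0.0020 M

Ag⁺/Ag is the cathode, Cd²⁺/Cd the anode: E°cell = +1.21 V, n = 2.
Overall reaction: 2 Ag⁺(aq) + Cd(s) → 2 Ag(s) + Cd²⁺(aq); Q = [Cd²⁺]^1/[Ag⁺]^2.
From E = E° − (0.0592/n) log Q: log Q = (E° − E)·n/0.0592 = (+1.21 − (+1.093))·2/0.0592 = 3.9527.
So 2·log[Ag⁺] = 1·log(0.0355) − log Q = -1.4498 − (3.9527) = -5.4025; log[Ag⁺] = -5.4025 / 2 = -2.7012; [Ag⁺] = 10^(-2.7012) ≈ 0.0020 M.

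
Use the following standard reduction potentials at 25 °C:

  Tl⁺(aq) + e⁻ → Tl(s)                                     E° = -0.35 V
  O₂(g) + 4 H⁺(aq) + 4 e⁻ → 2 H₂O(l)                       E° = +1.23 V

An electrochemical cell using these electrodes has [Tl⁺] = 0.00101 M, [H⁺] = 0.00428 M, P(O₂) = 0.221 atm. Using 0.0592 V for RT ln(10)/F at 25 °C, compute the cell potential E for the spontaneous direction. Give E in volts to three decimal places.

+1.607 V

O₂/H₂O is the cathode (higher E°), Tl⁺/Tl the anode: E°cell = +1.23 − (-0.35) = +1.58 V, n = 4.
Overall: O₂(g) + 4 H⁺(aq) + 4 Tl(s) → 2 H₂O(l) + 4 Tl⁺(aq)
Q = [Tl⁺]^4 / (P(O₂)·[H⁺]^4); log Q = -1.853.
E = E° − (0.0592/n) log Q = +1.58 − (0.0592/4)(-1.853) = +1.607 V.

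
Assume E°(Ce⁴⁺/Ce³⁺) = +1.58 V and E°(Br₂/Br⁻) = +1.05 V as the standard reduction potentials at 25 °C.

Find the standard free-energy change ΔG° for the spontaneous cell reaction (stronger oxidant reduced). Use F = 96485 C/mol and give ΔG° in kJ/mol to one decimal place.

Ce⁴⁺/Ce³⁺ (E° = +1.58 V) is the cathode; Br₂/Br⁻ (E° = +1.05 V) is the anode, so E°cell = +0.53 V.
Balancing electrons gives n = 2 (lcm of 1 and 2).
ΔG° = −nFE° = −(2)(96485)(+0.53) = -102,274 J = -102.3 kJ/mol.

-102.3 kJ/mol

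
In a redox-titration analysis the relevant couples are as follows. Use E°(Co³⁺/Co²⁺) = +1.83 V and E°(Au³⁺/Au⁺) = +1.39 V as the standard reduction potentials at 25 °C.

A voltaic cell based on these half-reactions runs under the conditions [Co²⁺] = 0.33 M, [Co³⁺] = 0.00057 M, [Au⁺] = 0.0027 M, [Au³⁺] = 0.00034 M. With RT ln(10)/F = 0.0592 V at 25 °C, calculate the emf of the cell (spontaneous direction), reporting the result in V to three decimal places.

Co³⁺/Co²⁺ is the cathode (higher E°), Au³⁺/Au⁺ the anode: E°cell = +1.83 − (+1.39) = +0.44 V, n = 2.
Overall: 2 Co³⁺(aq) + Au⁺(aq) → 2 Co²⁺(aq) + Au³⁺(aq)
Q = [Co²⁺]^2·[Au³⁺] / ([Co³⁺]^2·[Au⁺]); log Q = 4.625.
E = E° − (0.0592/n) log Q = +0.44 − (0.0592/2)(4.625) = +0.303 V.

+0.303 V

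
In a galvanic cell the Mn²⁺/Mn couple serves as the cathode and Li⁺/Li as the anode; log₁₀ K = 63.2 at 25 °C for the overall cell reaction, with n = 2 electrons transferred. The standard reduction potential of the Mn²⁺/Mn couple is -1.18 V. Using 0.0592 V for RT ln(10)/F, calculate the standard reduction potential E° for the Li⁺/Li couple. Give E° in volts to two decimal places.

-3.05 V

E°cell = (0.0592/n)·log K = (0.0592/2)(63.2) = +1.871 V.
Since Mn²⁺/Mn is the cathode and Li⁺/Li the anode, E°cell = E°(Mn²⁺/Mn) − E°(Li⁺/Li).
So E°(Li⁺/Li) = E°(Mn²⁺/Mn) − E°cell = (-1.18) − (+1.871) = -3.05 V.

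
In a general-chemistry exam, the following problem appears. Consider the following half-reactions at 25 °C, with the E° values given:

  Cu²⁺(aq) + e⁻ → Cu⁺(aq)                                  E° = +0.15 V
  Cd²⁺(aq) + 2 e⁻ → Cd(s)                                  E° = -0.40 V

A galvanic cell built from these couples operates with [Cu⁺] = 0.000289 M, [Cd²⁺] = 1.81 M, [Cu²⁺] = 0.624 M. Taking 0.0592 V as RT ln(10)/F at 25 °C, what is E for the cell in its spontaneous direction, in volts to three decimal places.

Cu²⁺/Cu⁺ is the cathode (higher E°), Cd²⁺/Cd the anode: E°cell = +0.15 − (-0.40) = +0.55 V, n = 2.
Overall: 2 Cu²⁺(aq) + Cd(s) → 2 Cu⁺(aq) + Cd²⁺(aq)
Q = [Cu⁺]^2·[Cd²⁺] / ([Cu²⁺]^2); log Q = -6.411.
E = E° − (0.0592/n) log Q = +0.55 − (0.0592/2)(-6.411) = +0.740 V.

+0.740 V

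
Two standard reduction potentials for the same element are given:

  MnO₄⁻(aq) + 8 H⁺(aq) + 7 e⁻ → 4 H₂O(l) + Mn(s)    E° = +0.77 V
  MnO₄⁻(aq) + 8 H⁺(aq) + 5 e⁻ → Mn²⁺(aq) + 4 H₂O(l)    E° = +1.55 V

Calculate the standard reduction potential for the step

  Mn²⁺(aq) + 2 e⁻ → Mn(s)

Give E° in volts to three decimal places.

Sequential free energies add, so n₃E°₃ = n₁E°₁ + n₂E°₂.
With n₃ = 7, and the known step contributing 5×(+1.55) V, the unknown satisfies 2·E° = 7×(+0.77) − 5×(+1.55) = -2.360.
E° = -2.360 / 2 = -1.180 V.

-1.180 V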